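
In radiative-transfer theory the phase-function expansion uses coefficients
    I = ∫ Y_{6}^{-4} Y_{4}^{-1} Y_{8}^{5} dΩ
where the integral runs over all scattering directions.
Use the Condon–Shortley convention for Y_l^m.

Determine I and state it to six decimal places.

-0.007283

Checks pass: Σm=0; 18 even; l₃=8∈[2,10].
(2·6+1)(2·4+1)(2·8+1) = 1989
Δ: 2! 10! 6! / 19! → 1/23279256
sum: t=0:+1/1658880 t=1:−1/518400 t=2:+1/1658880 = -1/1382400
3j²(6 4 8; 0 0 0) = Δ·Π!·Σ² = 504/46189  (sign -1)
sum: t=0:+1/261273600 t=1:−1/17418240 t=2:+1/19353600 = -1/522547200
3j²(6 4 8; -4 -1 5) = Δ·Π!·Σ² = 5/162792  (sign +1)
combine: 4πI² = 1989·504/46189·5/162792 = 45/67507
take √, sign -1: I = -0.00728328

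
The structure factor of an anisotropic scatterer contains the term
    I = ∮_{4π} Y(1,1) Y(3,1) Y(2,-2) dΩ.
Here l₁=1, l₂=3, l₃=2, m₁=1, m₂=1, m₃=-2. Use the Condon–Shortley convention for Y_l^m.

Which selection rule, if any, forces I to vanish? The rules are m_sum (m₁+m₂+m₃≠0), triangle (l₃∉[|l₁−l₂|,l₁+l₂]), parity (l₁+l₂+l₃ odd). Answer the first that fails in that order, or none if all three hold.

none

azimuthal sum: 1 + 1 − 2 = 0  ✓
2 ≤ 2 ≤ 4 (triangle on l)  ✓
L = 1 + 3 + 2 = 6 (even)  ✓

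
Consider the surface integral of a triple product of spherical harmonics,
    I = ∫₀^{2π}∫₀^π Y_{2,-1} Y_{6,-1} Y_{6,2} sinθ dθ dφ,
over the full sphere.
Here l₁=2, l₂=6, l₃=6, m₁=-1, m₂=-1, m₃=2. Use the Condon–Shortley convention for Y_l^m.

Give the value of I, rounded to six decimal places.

Checks pass: Σm=0; 14 even; l₃=6∈[4,8].
(2·2+1)(2·6+1)(2·6+1) = 845
Δ: 2! 2! 10! / 15! → 1/90090
sum: t=0:+1/69120 t=1:−1/14400 t=2:+1/69120 = -7/172800
3j²(2 6 6; 0 0 0) = Δ·Π!·Σ² = 14/715  (sign -1)
sum: t=1:−1/34560 t=2:+1/60480 = -1/80640
3j²(2 6 6; -1 -1 2) = Δ·Π!·Σ² = 6/1001  (sign -1)
combine: 4πI² = 845·14/715·6/1001 = 12/121
take √, sign +1: I = 0.08883682

0.088837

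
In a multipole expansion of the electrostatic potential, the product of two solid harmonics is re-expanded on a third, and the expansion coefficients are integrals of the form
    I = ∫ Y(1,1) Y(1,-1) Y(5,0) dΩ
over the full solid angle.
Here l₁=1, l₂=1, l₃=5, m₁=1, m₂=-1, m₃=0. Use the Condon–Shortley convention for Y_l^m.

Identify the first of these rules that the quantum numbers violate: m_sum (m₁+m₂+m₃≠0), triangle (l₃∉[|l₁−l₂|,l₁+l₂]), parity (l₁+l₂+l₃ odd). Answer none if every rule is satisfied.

triangle

azimuthal sum: 1 − 1 + 0 = 0  ✓
0 ≤ 5 ≤ 2 (triangle on l)  ✗
L = 1 + 1 + 5 = 7 (odd)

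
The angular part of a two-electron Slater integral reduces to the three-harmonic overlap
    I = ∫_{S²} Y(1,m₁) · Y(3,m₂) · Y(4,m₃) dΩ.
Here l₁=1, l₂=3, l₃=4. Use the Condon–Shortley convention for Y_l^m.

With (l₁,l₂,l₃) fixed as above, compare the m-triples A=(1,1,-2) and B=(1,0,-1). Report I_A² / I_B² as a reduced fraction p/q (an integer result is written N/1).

3/2

Shared (l₁,l₂,l₃)=(1,3,4): N and (l;000)² cancel in I_A²/I_B².
A: Δ = 0!·2!·6!/9! = 1/252; Racah Σ t=0..0: t=0:+1/96 = 1/96; ⇒ 3j(1 3 4; 1 1 -2)² = 5/84, sgn +1
B: Δ = 0!·2!·6!/9! = 1/252; Racah Σ t=0..0: t=0:+1/72 = 1/72; ⇒ 3j(1 3 4; 1 0 -1)² = 5/126, sgn -1
I_A²/I_B² = (5/84)/(5/126) = 3/2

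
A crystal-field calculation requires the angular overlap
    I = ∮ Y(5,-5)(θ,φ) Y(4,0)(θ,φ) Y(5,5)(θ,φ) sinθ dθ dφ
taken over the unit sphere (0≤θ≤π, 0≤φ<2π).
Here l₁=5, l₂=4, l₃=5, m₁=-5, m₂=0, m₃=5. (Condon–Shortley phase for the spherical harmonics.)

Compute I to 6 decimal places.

-0.130198

Rules hold: Σm=0, L=14 even, 1≤5≤9.
N = 11·9·11 = 1089
Δ = 4!·6!·4!/15! = 1/3153150
Racah Σ t=0..4: t=0:+1/69120 t=1:−1/1728 t=2:+1/576 t=3:−1/1728 t=4:+1/69120 = 7/11520
⇒ 3j(5 4 5; 0 0 0)² = 2/143, sgn -1
Racah Σ t=4..4: t=4:+1/414720 = 1/414720
⇒ 3j(5 4 5; -5 0 5)² = 2/143, sgn +1
4πI² = N·(3j₀)²·(3jₘ)² = 36/169
I = -1·√(0.213018/4π) = -0.13019760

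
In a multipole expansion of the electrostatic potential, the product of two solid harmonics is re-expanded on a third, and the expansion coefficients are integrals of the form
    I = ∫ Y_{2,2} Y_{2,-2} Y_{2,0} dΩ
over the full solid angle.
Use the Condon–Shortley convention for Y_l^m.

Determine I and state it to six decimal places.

Checks pass: Σm=0; 6 even; l₃=2∈[0,4].
(2·2+1)(2·2+1)(2·2+1) = 125
Δ: 2! 2! 2! / 7! → 1/630
sum: t=0:+1/8 t=1:−1/1 t=2:+1/8 = -3/4
3j²(2 2 2; 0 0 0) = Δ·Π!·Σ² = 2/35  (sign -1)
sum: t=0:+1/8 = 1/8
3j²(2 2 2; 2 -2 0) = Δ·Π!·Σ² = 2/35  (sign +1)
combine: 4πI² = 125·2/35·2/35 = 20/49
take √, sign -1: I = -0.18022375

-0.180224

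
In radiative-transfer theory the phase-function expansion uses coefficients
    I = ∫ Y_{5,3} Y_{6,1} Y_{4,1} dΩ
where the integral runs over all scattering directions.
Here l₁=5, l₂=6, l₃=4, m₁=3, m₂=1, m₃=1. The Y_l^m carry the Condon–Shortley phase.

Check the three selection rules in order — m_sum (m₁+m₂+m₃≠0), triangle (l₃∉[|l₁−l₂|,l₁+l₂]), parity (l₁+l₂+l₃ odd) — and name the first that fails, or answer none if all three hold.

m_sum

m₁+m₂+m₃ = 3 + 1 + 1 = 5  ✗
triangle: |5−6|=1 ≤ l₃=4 ≤ 5+6=11
parity: l₁+l₂+l₃ = 15 is odd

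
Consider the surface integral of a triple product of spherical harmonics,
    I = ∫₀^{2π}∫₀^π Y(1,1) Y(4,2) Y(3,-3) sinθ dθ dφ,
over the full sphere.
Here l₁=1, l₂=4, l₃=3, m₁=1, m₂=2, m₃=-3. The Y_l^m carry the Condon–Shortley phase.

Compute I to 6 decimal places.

Checks pass: Σm=0; 8 even; l₃=3∈[3,5].
(2·1+1)(2·4+1)(2·3+1) = 189
Δ: 2! 0! 6! / 9! → 1/252
sum: t=1:−1/36 = -1/36
3j²(1 4 3; 0 0 0) = Δ·Π!·Σ² = 4/63  (sign +1)
sum: t=0:+1/1440 = 1/1440
3j²(1 4 3; 1 2 -3) = Δ·Π!·Σ² = 1/252  (sign +1)
combine: 4πI² = 189·4/63·1/252 = 1/21
take √, sign +1: I = 0.06155813

0.061558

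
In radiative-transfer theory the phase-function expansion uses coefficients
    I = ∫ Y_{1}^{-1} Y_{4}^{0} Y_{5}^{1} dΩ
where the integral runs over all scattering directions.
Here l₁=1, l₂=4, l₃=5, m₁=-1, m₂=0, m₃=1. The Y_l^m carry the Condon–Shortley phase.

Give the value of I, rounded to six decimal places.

m-sum 0 ✓  L=10 even ✓  3≤5≤5 ✓
Π(2lᵢ+1) = 3×9×11 = 297
triangle coeff Δ(1,4,5) = 1/495
Σ_t [0,0]: t=0:+1/576 = 1/576
(3j)²=5/99 [(1 4 5; 0 0 0)], sign=-1
Σ_t [0,0]: t=0:+1/1152 = 1/1152
(3j)²=1/33 [(1 4 5; -1 0 1)], sign=+1
⇒ 4πI² = 5/11
I = (-1)√(5/11/(4π)) = -0.19018827

-0.190188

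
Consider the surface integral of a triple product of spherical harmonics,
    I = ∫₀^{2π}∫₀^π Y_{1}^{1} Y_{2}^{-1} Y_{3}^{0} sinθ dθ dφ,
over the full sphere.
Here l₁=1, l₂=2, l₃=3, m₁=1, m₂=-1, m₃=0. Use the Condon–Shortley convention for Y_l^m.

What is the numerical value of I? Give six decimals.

m-sum 0 ✓  L=6 even ✓  1≤3≤3 ✓
Π(2lᵢ+1) = 3×5×7 = 105
triangle coeff Δ(1,2,3) = 1/105
Σ_t [0,0]: t=0:+1/4 = 1/4
(3j)²=3/35 [(1 2 3; 0 0 0)], sign=-1
Σ_t [0,0]: t=0:+1/12 = 1/12
(3j)²=1/35 [(1 2 3; 1 -1 0)], sign=-1
⇒ 4πI² = 9/35
I = (+1)√(9/35/(4π)) = 0.14304817

0.143048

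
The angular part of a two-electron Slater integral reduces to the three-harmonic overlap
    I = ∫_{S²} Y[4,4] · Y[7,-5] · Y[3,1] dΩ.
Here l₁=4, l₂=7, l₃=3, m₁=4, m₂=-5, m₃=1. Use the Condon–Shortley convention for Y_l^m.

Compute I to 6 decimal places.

-0.149912

Checks pass: Σm=0; 14 even; l₃=3∈[3,11].
(2·4+1)(2·7+1)(2·3+1) = 945
Δ: 8! 0! 6! / 15! → 1/45045
sum: t=4:+1/20736 = 1/20736
3j²(4 7 3; 0 0 0) = Δ·Π!·Σ² = 35/1287  (sign -1)
sum: t=0:+1/1935360 = 1/1935360
3j²(4 7 3; 4 -5 1) = Δ·Π!·Σ² = 1/91  (sign +1)
combine: 4πI² = 945·35/1287·1/91 = 525/1859
take √, sign -1: I = -0.14991153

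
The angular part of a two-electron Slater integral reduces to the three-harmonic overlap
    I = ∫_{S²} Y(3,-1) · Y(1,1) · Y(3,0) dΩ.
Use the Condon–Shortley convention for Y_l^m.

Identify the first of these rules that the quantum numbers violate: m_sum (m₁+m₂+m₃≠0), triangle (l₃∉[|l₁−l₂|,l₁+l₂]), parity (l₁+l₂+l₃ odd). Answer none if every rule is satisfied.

parity

Σmᵢ = 0  ✓
l₃∈[|l₁−l₂|,l₁+l₂]=[2,4], have l₃=3  ✓
Σlᵢ = 7 ⇒ odd  ✗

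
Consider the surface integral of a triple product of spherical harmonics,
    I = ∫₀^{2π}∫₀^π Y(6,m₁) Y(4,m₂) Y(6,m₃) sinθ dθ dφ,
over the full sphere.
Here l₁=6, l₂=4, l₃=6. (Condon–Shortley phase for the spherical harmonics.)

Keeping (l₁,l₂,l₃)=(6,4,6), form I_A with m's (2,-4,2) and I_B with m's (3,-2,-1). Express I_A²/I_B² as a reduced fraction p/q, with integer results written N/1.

Shared (l₁,l₂,l₃)=(6,4,6): N and (l;000)² cancel in I_A²/I_B².
A: Δ = 4!·8!·4!/17! = 1/15315300; Racah Σ t=0..0: t=0:+1/331776 = 1/331776; ⇒ 3j(6 4 6; 2 -4 2)² = 490/21879, sgn +1
B: Δ = 4!·8!·4!/17! = 1/15315300; Racah Σ t=0..2: t=0:+1/69120 t=1:−1/51840 t=2:+1/483840 = -1/362880; ⇒ 3j(6 4 6; 3 -2 -1)² = 16/17017, sgn +1
I_A²/I_B² = (490/21879)/(16/17017) = 1715/72

1715/72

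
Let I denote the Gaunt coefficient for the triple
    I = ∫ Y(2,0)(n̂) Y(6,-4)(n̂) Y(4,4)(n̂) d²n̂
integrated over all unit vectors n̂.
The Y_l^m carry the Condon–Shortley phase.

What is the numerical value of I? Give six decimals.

Checks pass: Σm=0; 12 even; l₃=4∈[4,8].
(2·2+1)(2·6+1)(2·4+1) = 585
Δ: 4! 0! 8! / 13! → 1/6435
sum: t=2:+1/2304 = 1/2304
3j²(2 6 4; 0 0 0) = Δ·Π!·Σ² = 5/143  (sign +1)
sum: t=2:+1/161280 = 1/161280
3j²(2 6 4; 0 -4 4) = Δ·Π!·Σ² = 1/143  (sign +1)
combine: 4πI² = 585·5/143·1/143 = 225/1573
take √, sign +1: I = 0.10668957

0.106690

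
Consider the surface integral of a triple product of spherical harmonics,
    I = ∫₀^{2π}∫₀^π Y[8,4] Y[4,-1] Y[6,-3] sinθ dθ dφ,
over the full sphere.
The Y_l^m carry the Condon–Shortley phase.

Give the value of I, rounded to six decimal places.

0.095151

Rules hold: Σm=0, L=18 even, 4≤6≤12.
N = 17·9·13 = 1989
Δ = 6!·10!·2!/19! = 1/23279256
Racah Σ t=2..4: t=2:+1/1658880 t=3:−1/518400 t=4:+1/1658880 = -1/1382400
⇒ 3j(8 4 6; 0 0 0)² = 504/46189, sgn -1
Racah Σ t=1..3: t=1:−1/7257600 t=2:+1/3870720 t=3:−1/26127360 = 43/522547200
⇒ 3j(8 4 6; 4 -1 -3)² = 1849/352716, sgn -1
4πI² = N·(3j₀)²·(3jₘ)² = 99846/877591
I = +1·√(0.113773/4π) = 0.09515121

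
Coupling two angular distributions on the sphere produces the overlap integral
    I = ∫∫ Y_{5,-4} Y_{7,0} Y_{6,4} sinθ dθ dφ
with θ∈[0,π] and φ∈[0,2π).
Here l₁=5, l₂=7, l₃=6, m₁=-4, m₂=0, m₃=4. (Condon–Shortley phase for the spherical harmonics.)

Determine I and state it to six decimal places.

0.150533

Checks pass: Σm=0; 18 even; l₃=6∈[2,12].
(2·5+1)(2·7+1)(2·6+1) = 2145
Δ: 6! 4! 8! / 19! → 1/174594420
sum: t=1:−1/4147200 t=2:+1/207360 t=3:−1/82944 t=4:+1/207360 t=5:−1/4147200 = -1/345600
3j²(5 7 6; 0 0 0) = Δ·Π!·Σ² = 420/46189  (sign -1)
sum: t=5:−1/4147200 t=6:+1/21772800 = -17/87091200
3j²(5 7 6; -4 0 4) = Δ·Π!·Σ² = 119/8151  (sign -1)
combine: 4πI² = 2145·420/46189·119/8151 = 14700/51623
take √, sign +1: I = 0.15053314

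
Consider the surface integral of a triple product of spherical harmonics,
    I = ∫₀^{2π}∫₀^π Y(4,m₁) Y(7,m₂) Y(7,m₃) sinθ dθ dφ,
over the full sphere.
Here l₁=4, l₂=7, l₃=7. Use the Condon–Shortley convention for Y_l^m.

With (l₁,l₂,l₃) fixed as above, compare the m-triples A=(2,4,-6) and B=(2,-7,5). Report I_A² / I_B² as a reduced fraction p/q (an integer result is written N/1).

121/126

l's match ⇒ only the (l;m) 3-j factors differ between A and B.
A: triangle coeff Δ(4,7,7) = 1/58198140; Σ_t [1,2]: t=1:−1/130636800 t=2:+1/34836480 = 11/522547200; (3j)²=1331/81396 [(4 7 7; 2 4 -6)], sign=-1
B: triangle coeff Δ(4,7,7) = 1/58198140; Σ_t [0,0]: t=0:+1/348364800 = 1/348364800; (3j)²=11/646 [(4 7 7; 2 -7 5)], sign=+1
I_A²/I_B² = (1331/81396)/(11/646) = 121/126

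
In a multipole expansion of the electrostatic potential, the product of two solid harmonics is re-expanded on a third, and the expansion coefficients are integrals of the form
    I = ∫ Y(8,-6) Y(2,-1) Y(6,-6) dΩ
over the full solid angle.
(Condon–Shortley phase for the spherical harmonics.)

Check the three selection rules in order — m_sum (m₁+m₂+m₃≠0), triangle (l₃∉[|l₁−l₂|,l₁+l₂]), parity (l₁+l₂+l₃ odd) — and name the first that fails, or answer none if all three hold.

m₁+m₂+m₃ = -6 − 1 − 6 = -13  ✗
triangle: |8−2|=6 ≤ l₃=6 ≤ 8+2=10
parity: l₁+l₂+l₃ = 16 is even

m_sum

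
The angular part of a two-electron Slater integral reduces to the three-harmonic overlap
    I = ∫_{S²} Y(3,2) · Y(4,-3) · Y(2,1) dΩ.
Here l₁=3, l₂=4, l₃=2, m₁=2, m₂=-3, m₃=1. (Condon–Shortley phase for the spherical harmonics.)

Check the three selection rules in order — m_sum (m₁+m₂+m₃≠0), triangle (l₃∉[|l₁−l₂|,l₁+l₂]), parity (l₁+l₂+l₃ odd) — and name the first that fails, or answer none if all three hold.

Σmᵢ = 0  ✓
l₃∈[|l₁−l₂|,l₁+l₂]=[1,7], have l₃=2  ✓
Σlᵢ = 9 ⇒ odd  ✗

parity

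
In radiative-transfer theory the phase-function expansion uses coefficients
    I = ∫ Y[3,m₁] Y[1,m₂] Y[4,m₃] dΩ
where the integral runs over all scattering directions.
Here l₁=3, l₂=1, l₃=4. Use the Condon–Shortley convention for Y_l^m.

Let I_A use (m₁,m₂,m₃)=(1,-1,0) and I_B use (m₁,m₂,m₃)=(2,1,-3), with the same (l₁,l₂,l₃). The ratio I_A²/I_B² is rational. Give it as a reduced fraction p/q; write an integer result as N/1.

Same 3,1,4: normalisation and zero-m 3j drop out of the ratio.
A: Δ: 0! 6! 2! / 9! → 1/252; sum: t=0:+1/96 = 1/96; 3j²(3 1 4; 1 -1 0) = Δ·Π!·Σ² = 1/42  (sign +1)
B: Δ: 0! 6! 2! / 9! → 1/252; sum: t=0:+1/240 = 1/240; 3j²(3 1 4; 2 1 -3) = Δ·Π!·Σ² = 1/12  (sign -1)
I_A²/I_B² = (1/42)/(1/12) = 2/7

2/7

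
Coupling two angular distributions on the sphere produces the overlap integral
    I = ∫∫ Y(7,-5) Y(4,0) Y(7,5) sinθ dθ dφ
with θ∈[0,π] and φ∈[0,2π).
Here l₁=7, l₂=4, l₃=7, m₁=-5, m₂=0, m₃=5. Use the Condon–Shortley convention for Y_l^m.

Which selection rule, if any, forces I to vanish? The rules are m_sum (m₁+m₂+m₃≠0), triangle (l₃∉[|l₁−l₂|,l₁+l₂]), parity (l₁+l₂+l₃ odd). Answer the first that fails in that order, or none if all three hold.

none

m₁+m₂+m₃ = -5 + 0 + 5 = 0  ✓
triangle: |7−4|=3 ≤ l₃=7 ≤ 7+4=11  ✓
parity: l₁+l₂+l₃ = 18 is even  ✓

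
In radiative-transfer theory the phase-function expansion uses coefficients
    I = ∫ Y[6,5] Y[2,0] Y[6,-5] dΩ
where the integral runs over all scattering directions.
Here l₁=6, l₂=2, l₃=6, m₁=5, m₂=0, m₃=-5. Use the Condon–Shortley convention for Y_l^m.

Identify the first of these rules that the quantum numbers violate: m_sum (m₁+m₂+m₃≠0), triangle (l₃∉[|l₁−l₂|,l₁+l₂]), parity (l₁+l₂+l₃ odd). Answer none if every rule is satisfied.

none

azimuthal sum: 5 + 0 − 5 = 0  ✓
4 ≤ 6 ≤ 8 (triangle on l)  ✓
L = 6 + 2 + 6 = 14 (even)  ✓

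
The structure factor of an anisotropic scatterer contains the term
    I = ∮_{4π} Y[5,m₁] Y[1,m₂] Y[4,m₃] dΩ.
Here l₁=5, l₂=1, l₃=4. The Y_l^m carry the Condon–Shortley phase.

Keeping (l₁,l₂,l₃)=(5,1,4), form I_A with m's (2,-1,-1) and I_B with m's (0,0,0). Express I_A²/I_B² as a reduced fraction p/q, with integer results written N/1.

Shared (l₁,l₂,l₃)=(5,1,4): N and (l;000)² cancel in I_A²/I_B².
A: Δ = 2!·8!·0!/11! = 1/495; Racah Σ t=0..0: t=0:+1/1440 = 1/1440; ⇒ 3j(5 1 4; 2 -1 -1)² = 7/165, sgn -1
B: Δ = 2!·8!·0!/11! = 1/495; Racah Σ t=1..1: t=1:−1/576 = -1/576; ⇒ 3j(5 1 4; 0 0 0)² = 5/99, sgn -1
I_A²/I_B² = (7/165)/(5/99) = 21/25

21/25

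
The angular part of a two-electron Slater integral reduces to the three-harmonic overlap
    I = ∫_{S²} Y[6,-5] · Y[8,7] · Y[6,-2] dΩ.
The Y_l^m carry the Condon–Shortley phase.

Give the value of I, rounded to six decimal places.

0.159014

Checks pass: Σm=0; 20 even; l₃=6∈[2,14].
(2·6+1)(2·8+1)(2·6+1) = 2873
Δ: 8! 4! 8! / 21! → 1/1309458150
sum: t=2:+1/49766400 t=3:−1/3110400 t=4:+1/1327104 t=5:−1/3110400 t=6:+1/49766400 = 1/6635520
3j²(6 8 6; 0 0 0) = Δ·Π!·Σ² = 350/46189  (sign +1)
sum: t=7:−1/4877107200 t=8:+1/1219276800 = 1/1625702400
3j²(6 8 6; -5 7 -2) = Δ·Π!·Σ² = 33/2261  (sign +1)
combine: 4πI² = 2873·350/46189·33/2261 = 1950/6137
take √, sign +1: I = 0.15901362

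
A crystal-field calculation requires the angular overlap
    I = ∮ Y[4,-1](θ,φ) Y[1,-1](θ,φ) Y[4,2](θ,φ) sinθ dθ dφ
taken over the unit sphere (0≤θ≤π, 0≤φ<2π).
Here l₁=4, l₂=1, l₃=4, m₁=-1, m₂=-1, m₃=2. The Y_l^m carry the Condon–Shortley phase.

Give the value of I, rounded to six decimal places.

0.000000

l₁+l₂+l₃=9 is odd: 3j(l;000)=0 ⇒ I=0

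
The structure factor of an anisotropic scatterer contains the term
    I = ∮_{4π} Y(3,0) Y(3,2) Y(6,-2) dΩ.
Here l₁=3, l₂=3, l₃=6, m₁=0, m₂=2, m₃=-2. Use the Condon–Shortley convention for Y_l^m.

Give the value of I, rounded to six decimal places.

0.177420

Checks pass: Σm=0; 12 even; l₃=6∈[0,6].
(2·3+1)(2·3+1)(2·6+1) = 637
Δ: 0! 6! 6! / 13! → 1/12012
sum: t=0:+1/1296 = 1/1296
3j²(3 3 6; 0 0 0) = Δ·Π!·Σ² = 100/3003  (sign +1)
sum: t=0:+1/4320 = 1/4320
3j²(3 3 6; 0 2 -2) = Δ·Π!·Σ² = 8/429  (sign +1)
combine: 4πI² = 637·100/3003·8/429 = 5600/14157
take √, sign +1: I = 0.17742036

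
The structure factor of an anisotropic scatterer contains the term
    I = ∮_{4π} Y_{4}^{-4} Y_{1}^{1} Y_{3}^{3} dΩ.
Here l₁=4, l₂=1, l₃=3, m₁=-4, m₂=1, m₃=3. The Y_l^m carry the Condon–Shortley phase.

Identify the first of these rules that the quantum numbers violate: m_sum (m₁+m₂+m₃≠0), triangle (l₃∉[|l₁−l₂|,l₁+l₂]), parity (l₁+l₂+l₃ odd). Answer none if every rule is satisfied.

none

m₁+m₂+m₃ = -4 + 1 + 3 = 0  ✓
triangle: |4−1|=3 ≤ l₃=3 ≤ 4+1=5  ✓
parity: l₁+l₂+l₃ = 8 is even  ✓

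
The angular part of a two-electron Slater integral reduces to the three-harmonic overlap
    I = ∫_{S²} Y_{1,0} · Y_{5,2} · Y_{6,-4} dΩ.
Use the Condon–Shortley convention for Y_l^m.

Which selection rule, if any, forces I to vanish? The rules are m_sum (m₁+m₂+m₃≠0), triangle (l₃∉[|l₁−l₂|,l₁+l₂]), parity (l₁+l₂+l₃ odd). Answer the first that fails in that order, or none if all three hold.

m_sum

Σmᵢ = -2  ✗
l₃∈[|l₁−l₂|,l₁+l₂]=[4,6], have l₃=6
Σlᵢ = 12 ⇒ even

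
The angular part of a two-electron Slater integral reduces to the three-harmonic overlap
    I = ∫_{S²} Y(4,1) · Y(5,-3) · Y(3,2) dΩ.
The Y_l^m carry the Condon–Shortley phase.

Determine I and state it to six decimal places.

m-sum 0 ✓  L=12 even ✓  1≤3≤9 ✓
Π(2lᵢ+1) = 9×11×7 = 693
triangle coeff Δ(4,5,3) = 1/180180
Σ_t [2,4]: t=2:+1/576 t=3:−1/144 t=4:+1/576 = -1/288
(3j)²=20/1001 [(4 5 3; 0 0 0)], sign=+1
Σ_t [1,2]: t=1:−1/1440 t=2:+1/1152 = 1/5760
(3j)²=1/858 [(4 5 3; 1 -3 2)], sign=-1
⇒ 4πI² = 30/1859
I = (-1)√(30/1859/(4π)) = -0.03583571

-0.035836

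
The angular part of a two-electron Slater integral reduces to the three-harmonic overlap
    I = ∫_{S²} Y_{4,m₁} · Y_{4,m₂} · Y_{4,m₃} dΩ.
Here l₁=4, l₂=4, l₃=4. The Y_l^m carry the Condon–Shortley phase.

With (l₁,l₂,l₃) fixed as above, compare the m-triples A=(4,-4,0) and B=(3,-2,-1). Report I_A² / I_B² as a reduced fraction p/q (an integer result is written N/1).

l's match ⇒ only the (l;m) 3-j factors differ between A and B.
A: triangle coeff Δ(4,4,4) = 1/450450; Σ_t [0,0]: t=0:+1/13824 = 1/13824; (3j)²=14/1287 [(4 4 4; 4 -4 0)], sign=+1
B: triangle coeff Δ(4,4,4) = 1/450450; Σ_t [0,1]: t=0:+1/576 t=1:−1/864 = 1/1728; (3j)²=5/1287 [(4 4 4; 3 -2 -1)], sign=-1
I_A²/I_B² = (14/1287)/(5/1287) = 14/5

14/5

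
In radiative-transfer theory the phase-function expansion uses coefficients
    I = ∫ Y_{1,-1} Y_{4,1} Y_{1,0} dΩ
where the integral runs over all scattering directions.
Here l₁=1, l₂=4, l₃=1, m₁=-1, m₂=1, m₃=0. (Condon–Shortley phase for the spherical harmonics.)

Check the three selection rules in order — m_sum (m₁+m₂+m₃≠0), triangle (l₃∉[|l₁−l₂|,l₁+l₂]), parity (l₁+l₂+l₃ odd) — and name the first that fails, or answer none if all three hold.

triangle

Σmᵢ = 0  ✓
l₃∈[|l₁−l₂|,l₁+l₂]=[3,5], have l₃=1  ✗
Σlᵢ = 6 ⇒ even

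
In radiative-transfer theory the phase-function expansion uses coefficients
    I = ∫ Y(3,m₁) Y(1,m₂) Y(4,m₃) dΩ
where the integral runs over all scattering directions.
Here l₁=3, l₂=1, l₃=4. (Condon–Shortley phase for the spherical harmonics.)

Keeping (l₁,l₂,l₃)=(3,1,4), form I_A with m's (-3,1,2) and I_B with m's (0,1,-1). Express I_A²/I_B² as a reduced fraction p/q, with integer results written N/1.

1/10

Same 3,1,4: normalisation and zero-m 3j drop out of the ratio.
A: Δ: 0! 6! 2! / 9! → 1/252; sum: t=0:+1/1440 = 1/1440; 3j²(3 1 4; -3 1 2) = Δ·Π!·Σ² = 1/252  (sign +1)
B: Δ: 0! 6! 2! / 9! → 1/252; sum: t=0:+1/72 = 1/72; 3j²(3 1 4; 0 1 -1) = Δ·Π!·Σ² = 5/126  (sign -1)
I_A²/I_B² = (1/252)/(5/126) = 1/10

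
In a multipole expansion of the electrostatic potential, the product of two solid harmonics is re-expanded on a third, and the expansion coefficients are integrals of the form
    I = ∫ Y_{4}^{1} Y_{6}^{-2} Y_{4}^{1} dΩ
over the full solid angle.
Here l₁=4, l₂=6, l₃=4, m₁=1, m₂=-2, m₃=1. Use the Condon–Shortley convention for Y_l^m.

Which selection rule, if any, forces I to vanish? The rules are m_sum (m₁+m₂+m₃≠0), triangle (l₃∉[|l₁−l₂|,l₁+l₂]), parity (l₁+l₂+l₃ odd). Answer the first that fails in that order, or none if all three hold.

azimuthal sum: 1 − 2 + 1 = 0  ✓
2 ≤ 4 ≤ 10 (triangle on l)  ✓
L = 4 + 6 + 4 = 14 (even)  ✓

none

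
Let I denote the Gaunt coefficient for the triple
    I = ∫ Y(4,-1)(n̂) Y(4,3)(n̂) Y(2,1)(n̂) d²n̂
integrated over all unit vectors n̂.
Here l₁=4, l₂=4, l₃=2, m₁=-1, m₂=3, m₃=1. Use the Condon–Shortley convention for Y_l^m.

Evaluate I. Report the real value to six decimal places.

0.000000

Σmᵢ = 3 ≠ 0, so the φ-integral vanishes; I = 0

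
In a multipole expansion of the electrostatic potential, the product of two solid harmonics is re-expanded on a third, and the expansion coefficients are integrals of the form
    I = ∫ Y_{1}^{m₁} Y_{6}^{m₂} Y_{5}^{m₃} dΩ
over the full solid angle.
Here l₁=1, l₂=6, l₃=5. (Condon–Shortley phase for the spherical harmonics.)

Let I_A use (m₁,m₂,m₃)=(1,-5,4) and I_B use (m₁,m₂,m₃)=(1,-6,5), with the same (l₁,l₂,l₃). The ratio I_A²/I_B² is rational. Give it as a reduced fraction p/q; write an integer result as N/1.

5/6

Shared (l₁,l₂,l₃)=(1,6,5): N and (l;000)² cancel in I_A²/I_B².
A: Δ = 2!·0!·10!/13! = 1/858; Racah Σ t=0..0: t=0:+1/725760 = 1/725760; ⇒ 3j(1 6 5; 1 -5 4)² = 5/78, sgn -1
B: Δ = 2!·0!·10!/13! = 1/858; Racah Σ t=0..0: t=0:+1/7257600 = 1/7257600; ⇒ 3j(1 6 5; 1 -6 5)² = 1/13, sgn +1
I_A²/I_B² = (5/78)/(1/13) = 5/6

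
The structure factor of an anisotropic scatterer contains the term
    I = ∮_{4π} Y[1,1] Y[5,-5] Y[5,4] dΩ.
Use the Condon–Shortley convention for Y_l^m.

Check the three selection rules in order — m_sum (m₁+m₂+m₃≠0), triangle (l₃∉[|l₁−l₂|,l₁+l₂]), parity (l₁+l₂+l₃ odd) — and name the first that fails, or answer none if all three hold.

Σmᵢ = 0  ✓
l₃∈[|l₁−l₂|,l₁+l₂]=[4,6], have l₃=5  ✓
Σlᵢ = 11 ⇒ odd  ✗

parity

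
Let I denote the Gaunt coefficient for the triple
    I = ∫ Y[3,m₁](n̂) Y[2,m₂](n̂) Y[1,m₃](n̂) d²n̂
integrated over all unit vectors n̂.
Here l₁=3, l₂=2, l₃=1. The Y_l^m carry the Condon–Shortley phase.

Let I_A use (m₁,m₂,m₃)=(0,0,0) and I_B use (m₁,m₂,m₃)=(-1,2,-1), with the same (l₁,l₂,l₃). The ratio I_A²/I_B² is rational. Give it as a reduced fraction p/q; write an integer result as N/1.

9/1

l's match ⇒ only the (l;m) 3-j factors differ between A and B.
A: triangle coeff Δ(3,2,1) = 1/105; Σ_t [2,2]: t=2:+1/4 = 1/4; (3j)²=3/35 [(3 2 1; 0 0 0)], sign=-1
B: triangle coeff Δ(3,2,1) = 1/105; Σ_t [4,4]: t=4:+1/48 = 1/48; (3j)²=1/105 [(3 2 1; -1 2 -1)], sign=+1
I_A²/I_B² = (3/35)/(1/105) = 9/1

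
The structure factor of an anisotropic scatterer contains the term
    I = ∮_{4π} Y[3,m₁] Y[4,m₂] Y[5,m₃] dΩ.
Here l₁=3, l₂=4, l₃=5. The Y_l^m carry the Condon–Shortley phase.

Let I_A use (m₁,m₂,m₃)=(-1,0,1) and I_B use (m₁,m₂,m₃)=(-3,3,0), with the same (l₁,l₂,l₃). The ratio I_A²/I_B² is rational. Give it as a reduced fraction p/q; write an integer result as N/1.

242/315

l's match ⇒ only the (l;m) 3-j factors differ between A and B.
A: triangle coeff Δ(3,4,5) = 1/180180; Σ_t [0,2]: t=0:+1/2304 t=1:−1/216 t=2:+1/384 = -11/6912; (3j)²=11/1638 [(3 4 5; -1 0 1)], sign=-1
B: triangle coeff Δ(3,4,5) = 1/180180; Σ_t [2,2]: t=2:+1/5760 = 1/5760; (3j)²=5/572 [(3 4 5; -3 3 0)], sign=-1
I_A²/I_B² = (11/1638)/(5/572) = 242/315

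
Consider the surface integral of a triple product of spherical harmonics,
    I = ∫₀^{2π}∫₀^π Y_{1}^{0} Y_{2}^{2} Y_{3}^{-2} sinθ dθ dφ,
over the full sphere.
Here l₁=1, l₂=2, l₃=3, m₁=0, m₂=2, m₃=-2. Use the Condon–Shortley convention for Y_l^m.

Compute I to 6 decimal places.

Rules hold: Σm=0, L=6 even, 1≤3≤3.
N = 3·5·7 = 105
Δ = 0!·2!·4!/7! = 1/105
Racah Σ t=0..0: t=0:+1/4 = 1/4
⇒ 3j(1 2 3; 0 0 0)² = 3/35, sgn -1
Racah Σ t=0..0: t=0:+1/24 = 1/24
⇒ 3j(1 2 3; 0 2 -2)² = 1/21, sgn -1
4πI² = N·(3j₀)²·(3jₘ)² = 3/7
I = +1·√(0.428571/4π) = 0.18467439

0.184674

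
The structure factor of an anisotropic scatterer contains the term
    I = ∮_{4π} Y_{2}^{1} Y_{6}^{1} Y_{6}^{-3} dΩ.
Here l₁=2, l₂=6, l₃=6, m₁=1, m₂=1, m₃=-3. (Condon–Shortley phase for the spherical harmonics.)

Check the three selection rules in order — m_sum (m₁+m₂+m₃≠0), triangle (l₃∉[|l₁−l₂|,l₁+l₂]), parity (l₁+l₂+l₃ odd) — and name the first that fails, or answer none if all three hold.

Σmᵢ = -1  ✗
l₃∈[|l₁−l₂|,l₁+l₂]=[4,8], have l₃=6
Σlᵢ = 14 ⇒ even

m_sum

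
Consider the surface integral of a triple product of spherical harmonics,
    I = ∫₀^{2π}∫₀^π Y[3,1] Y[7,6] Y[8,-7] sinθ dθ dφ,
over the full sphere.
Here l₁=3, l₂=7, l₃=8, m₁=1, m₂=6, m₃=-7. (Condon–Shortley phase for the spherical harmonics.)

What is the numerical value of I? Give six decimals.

Rules hold: Σm=0, L=18 even, 4≤8≤10.
N = 7·15·17 = 1785
Δ = 2!·4!·12!/19! = 1/5290740
Racah Σ t=0..2: t=0:+1/7257600 t=1:−1/2073600 t=2:+1/7257600 = -1/4838400
⇒ 3j(3 7 8; 0 0 0)² = 252/20995, sgn -1
Racah Σ t=1..2: t=1:−1/2874009600 t=2:+1/1916006400 = 1/5748019200
⇒ 3j(3 7 8; 1 6 -7)² = 13/5814, sgn -1
4πI² = N·(3j₀)²·(3jₘ)² = 294/6137
I = +1·√(0.0479061/4π) = 0.06174342

0.061743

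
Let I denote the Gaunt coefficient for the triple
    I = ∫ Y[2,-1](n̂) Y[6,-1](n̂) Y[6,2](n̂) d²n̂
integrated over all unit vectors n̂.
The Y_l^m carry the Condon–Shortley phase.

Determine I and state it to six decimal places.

0.088837

m-sum 0 ✓  L=14 even ✓  4≤6≤8 ✓
Π(2lᵢ+1) = 5×13×13 = 845
triangle coeff Δ(2,6,6) = 1/90090
Σ_t [0,2]: t=0:+1/69120 t=1:−1/14400 t=2:+1/69120 = -7/172800
(3j)²=14/715 [(2 6 6; 0 0 0)], sign=-1
Σ_t [1,2]: t=1:−1/34560 t=2:+1/60480 = -1/80640
(3j)²=6/1001 [(2 6 6; -1 -1 2)], sign=-1
⇒ 4πI² = 12/121
I = (+1)√(12/121/(4π)) = 0.08883682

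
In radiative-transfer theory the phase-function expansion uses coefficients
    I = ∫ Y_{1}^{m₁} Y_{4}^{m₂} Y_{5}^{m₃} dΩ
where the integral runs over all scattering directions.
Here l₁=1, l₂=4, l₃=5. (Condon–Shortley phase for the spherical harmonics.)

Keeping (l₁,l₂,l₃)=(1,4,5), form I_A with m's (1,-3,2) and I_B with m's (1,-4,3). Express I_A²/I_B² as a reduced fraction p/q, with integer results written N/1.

Shared (l₁,l₂,l₃)=(1,4,5): N and (l;000)² cancel in I_A²/I_B².
A: Δ = 0!·2!·8!/11! = 1/495; Racah Σ t=0..0: t=0:+1/10080 = 1/10080; ⇒ 3j(1 4 5; 1 -3 2)² = 1/165, sgn -1
B: Δ = 0!·2!·8!/11! = 1/495; Racah Σ t=0..0: t=0:+1/80640 = 1/80640; ⇒ 3j(1 4 5; 1 -4 3)² = 1/495, sgn +1
I_A²/I_B² = (1/165)/(1/495) = 3/1

3/1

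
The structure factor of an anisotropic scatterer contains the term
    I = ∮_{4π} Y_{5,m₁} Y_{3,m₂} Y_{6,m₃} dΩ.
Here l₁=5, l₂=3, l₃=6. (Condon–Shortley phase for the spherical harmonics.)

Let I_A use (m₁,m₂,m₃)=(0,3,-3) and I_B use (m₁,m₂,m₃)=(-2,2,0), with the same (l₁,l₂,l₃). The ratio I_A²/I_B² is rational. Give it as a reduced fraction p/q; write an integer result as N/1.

Same 5,3,6: normalisation and zero-m 3j drop out of the ratio.
A: Δ: 2! 8! 4! / 15! → 1/675675; sum: t=2:+1/34560 = 1/34560; 3j²(5 3 6; 0 3 -3) = Δ·Π!·Σ² = 4/143  (sign -1)
B: Δ: 2! 8! 4! / 15! → 1/675675; sum: t=1:−1/34560 t=2:+1/8640 = 1/11520; 3j²(5 3 6; -2 2 0) = Δ·Π!·Σ² = 3/143  (sign +1)
I_A²/I_B² = (4/143)/(3/143) = 4/3

4/3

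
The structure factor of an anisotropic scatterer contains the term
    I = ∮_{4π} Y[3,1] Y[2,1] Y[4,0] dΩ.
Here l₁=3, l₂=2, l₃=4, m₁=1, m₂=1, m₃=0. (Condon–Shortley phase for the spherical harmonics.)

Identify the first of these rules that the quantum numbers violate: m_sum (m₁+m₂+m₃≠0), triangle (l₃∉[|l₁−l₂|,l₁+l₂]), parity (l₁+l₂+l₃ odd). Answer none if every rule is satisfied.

azimuthal sum: 1 + 1 + 0 = 2  ✗
1 ≤ 4 ≤ 5 (triangle on l)
L = 3 + 2 + 4 = 9 (odd)

m_sum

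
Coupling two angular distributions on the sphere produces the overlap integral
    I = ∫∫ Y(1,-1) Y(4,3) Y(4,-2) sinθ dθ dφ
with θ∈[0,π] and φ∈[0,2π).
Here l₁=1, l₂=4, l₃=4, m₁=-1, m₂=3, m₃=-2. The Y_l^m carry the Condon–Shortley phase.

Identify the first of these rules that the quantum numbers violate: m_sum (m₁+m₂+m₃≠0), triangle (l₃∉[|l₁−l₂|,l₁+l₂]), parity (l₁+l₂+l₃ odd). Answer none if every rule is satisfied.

parity

azimuthal sum: -1 + 3 − 2 = 0  ✓
3 ≤ 4 ≤ 5 (triangle on l)  ✓
L = 1 + 4 + 4 = 9 (odd)  ✗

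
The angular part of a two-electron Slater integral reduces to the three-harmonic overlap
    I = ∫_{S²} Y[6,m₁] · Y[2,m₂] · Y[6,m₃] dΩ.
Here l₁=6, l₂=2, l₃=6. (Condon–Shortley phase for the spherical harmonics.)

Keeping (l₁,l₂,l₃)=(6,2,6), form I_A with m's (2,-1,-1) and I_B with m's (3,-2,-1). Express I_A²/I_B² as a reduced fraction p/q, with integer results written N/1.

l's match ⇒ only the (l;m) 3-j factors differ between A and B.
A: triangle coeff Δ(6,2,6) = 1/90090; Σ_t [0,1]: t=0:+1/34560 t=1:−1/60480 = 1/80640; (3j)²=6/1001 [(6 2 6; 2 -1 -1)], sign=-1
B: triangle coeff Δ(6,2,6) = 1/90090; Σ_t [0,0]: t=0:+1/120960 = 1/120960; (3j)²=24/1001 [(6 2 6; 3 -2 -1)], sign=-1
I_A²/I_B² = (6/1001)/(24/1001) = 1/4

1/4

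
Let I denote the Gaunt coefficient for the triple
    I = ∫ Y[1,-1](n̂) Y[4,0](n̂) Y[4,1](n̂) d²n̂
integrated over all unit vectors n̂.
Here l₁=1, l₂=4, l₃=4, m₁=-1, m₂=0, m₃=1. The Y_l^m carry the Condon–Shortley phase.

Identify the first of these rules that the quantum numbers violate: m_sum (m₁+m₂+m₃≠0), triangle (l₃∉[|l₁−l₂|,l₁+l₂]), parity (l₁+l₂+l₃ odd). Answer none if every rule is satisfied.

m₁+m₂+m₃ = -1 + 0 + 1 = 0  ✓
triangle: |1−4|=3 ≤ l₃=4 ≤ 1+4=5  ✓
parity: l₁+l₂+l₃ = 9 is odd  ✗

parity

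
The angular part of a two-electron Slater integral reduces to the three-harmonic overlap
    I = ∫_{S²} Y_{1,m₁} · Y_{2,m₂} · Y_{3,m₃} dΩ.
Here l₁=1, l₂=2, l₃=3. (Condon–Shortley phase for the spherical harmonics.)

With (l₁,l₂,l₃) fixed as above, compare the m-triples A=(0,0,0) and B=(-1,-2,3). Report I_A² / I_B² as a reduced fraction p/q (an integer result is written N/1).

3/5

l's match ⇒ only the (l;m) 3-j factors differ between A and B.
A: triangle coeff Δ(1,2,3) = 1/105; Σ_t [0,0]: t=0:+1/4 = 1/4; (3j)²=3/35 [(1 2 3; 0 0 0)], sign=-1
B: triangle coeff Δ(1,2,3) = 1/105; Σ_t [0,0]: t=0:+1/48 = 1/48; (3j)²=1/7 [(1 2 3; -1 -2 3)], sign=+1
I_A²/I_B² = (3/35)/(1/7) = 3/5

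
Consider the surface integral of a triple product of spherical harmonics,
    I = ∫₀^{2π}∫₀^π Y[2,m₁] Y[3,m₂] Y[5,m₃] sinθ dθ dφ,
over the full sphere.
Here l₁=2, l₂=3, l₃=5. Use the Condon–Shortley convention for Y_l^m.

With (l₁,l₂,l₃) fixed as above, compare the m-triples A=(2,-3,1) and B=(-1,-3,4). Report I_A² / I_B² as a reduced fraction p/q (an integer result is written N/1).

Same 2,3,5: normalisation and zero-m 3j drop out of the ratio.
A: Δ: 0! 4! 6! / 11! → 1/2310; sum: t=0:+1/17280 = 1/17280; 3j²(2 3 5; 2 -3 1) = Δ·Π!·Σ² = 1/2310  (sign +1)
B: Δ: 0! 4! 6! / 11! → 1/2310; sum: t=0:+1/4320 = 1/4320; 3j²(2 3 5; -1 -3 4) = Δ·Π!·Σ² = 2/55  (sign -1)
I_A²/I_B² = (1/2310)/(2/55) = 1/84

1/84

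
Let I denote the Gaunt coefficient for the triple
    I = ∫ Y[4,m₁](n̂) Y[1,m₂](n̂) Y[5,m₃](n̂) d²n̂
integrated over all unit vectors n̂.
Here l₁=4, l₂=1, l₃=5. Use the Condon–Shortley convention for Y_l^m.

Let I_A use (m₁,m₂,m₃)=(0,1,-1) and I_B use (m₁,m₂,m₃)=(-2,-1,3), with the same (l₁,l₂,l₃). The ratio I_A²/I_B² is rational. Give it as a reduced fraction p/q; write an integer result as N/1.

Same 4,1,5: normalisation and zero-m 3j drop out of the ratio.
A: Δ: 0! 8! 2! / 11! → 1/495; sum: t=0:+1/1152 = 1/1152; 3j²(4 1 5; 0 1 -1) = Δ·Π!·Σ² = 1/33  (sign +1)
B: Δ: 0! 8! 2! / 11! → 1/495; sum: t=0:+1/2880 = 1/2880; 3j²(4 1 5; -2 -1 3) = Δ·Π!·Σ² = 28/495  (sign +1)
I_A²/I_B² = (1/33)/(28/495) = 15/28

15/28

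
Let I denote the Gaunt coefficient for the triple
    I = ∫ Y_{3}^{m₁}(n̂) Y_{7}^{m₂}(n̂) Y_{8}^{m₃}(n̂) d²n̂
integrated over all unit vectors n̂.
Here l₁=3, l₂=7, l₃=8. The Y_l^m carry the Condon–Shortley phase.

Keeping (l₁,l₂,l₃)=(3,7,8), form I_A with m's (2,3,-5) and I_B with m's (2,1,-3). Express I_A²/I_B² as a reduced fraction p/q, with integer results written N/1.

Shared (l₁,l₂,l₃)=(3,7,8): N and (l;000)² cancel in I_A²/I_B².
A: Δ = 2!·4!·12!/19! = 1/5290740; Racah Σ t=0..1: t=0:+1/87091200 t=1:−1/52254720 = -1/130636800; ⇒ 3j(3 7 8; 2 3 -5)² = 88/20349, sgn +1
B: Δ = 2!·4!·12!/19! = 1/5290740; Racah Σ t=0..1: t=0:+1/11612160 t=1:−1/14515200 = 1/58060800; ⇒ 3j(3 7 8; 2 1 -3)² = 55/58786, sgn -1
I_A²/I_B² = (88/20349)/(55/58786) = 208/45

208/45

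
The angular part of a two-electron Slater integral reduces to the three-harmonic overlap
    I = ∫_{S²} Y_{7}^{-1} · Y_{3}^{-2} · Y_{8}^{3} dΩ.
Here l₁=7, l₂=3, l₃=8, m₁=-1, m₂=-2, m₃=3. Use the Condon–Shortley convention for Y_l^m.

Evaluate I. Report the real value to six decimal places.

Rules hold: Σm=0, L=18 even, 4≤8≤10.
N = 15·7·17 = 1785
Δ = 2!·12!·4!/19! = 1/5290740
Racah Σ t=0..2: t=0:+1/7257600 t=1:−1/2073600 t=2:+1/7257600 = -1/4838400
⇒ 3j(7 3 8; 0 0 0)² = 252/20995, sgn -1
Racah Σ t=0..1: t=0:+1/11612160 t=1:−1/14515200 = 1/58060800
⇒ 3j(7 3 8; -1 -2 3)² = 55/58786, sgn -1
4πI² = N·(3j₀)²·(3jₘ)² = 20790/1037153
I = +1·√(0.0200453/4π) = 0.03993934

0.039939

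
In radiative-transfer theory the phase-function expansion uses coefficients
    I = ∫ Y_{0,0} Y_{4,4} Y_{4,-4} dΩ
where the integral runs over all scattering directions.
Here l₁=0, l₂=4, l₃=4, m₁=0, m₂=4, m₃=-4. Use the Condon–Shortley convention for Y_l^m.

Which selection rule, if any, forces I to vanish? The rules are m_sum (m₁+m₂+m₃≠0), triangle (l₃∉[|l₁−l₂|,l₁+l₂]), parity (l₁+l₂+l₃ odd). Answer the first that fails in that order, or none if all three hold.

none

Σmᵢ = 0  ✓
l₃∈[|l₁−l₂|,l₁+l₂]=[4,4], have l₃=4  ✓
Σlᵢ = 8 ⇒ even  ✓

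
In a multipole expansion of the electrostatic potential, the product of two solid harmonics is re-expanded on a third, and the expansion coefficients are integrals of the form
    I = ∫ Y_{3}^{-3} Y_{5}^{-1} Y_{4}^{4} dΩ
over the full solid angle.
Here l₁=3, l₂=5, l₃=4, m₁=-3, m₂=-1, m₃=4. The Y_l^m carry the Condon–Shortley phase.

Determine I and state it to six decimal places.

Rules hold: Σm=0, L=12 even, 2≤4≤8.
N = 7·11·9 = 693
Δ = 4!·2!·6!/13! = 1/180180
Racah Σ t=1..3: t=1:−1/576 t=2:+1/144 t=3:−1/576 = 1/288
⇒ 3j(3 5 4; 0 0 0)² = 20/1001, sgn +1
Racah Σ t=4..4: t=4:+1/34560 = 1/34560
⇒ 3j(3 5 4; -3 -1 4)² = 1/429, sgn +1
4πI² = N·(3j₀)²·(3jₘ)² = 60/1859
I = +1·√(0.0322754/4π) = 0.05067935

0.050679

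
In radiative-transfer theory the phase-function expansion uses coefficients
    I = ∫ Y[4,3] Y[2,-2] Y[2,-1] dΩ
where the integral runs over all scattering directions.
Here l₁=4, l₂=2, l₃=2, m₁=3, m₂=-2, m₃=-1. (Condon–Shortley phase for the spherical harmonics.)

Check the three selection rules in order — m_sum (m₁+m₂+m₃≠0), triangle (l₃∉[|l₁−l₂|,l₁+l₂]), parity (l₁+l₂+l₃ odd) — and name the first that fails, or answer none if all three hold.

azimuthal sum: 3 − 2 − 1 = 0  ✓
2 ≤ 2 ≤ 6 (triangle on l)  ✓
L = 4 + 2 + 2 = 8 (even)  ✓

none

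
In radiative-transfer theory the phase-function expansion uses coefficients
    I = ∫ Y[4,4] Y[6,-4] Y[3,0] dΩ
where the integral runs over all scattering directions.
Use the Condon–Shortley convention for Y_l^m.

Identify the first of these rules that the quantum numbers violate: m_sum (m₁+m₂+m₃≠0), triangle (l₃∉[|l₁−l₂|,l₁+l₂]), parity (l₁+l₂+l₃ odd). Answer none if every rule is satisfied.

Σmᵢ = 0  ✓
l₃∈[|l₁−l₂|,l₁+l₂]=[2,10], have l₃=3  ✓
Σlᵢ = 13 ⇒ odd  ✗

parity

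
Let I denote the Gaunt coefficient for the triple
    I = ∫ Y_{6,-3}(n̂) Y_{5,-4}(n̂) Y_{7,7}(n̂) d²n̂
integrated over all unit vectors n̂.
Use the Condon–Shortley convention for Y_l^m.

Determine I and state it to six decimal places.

m-sum 0 ✓  L=18 even ✓  1≤7≤11 ✓
Π(2lᵢ+1) = 13×11×15 = 2145
triangle coeff Δ(6,5,7) = 1/174594420
Σ_t [0,4]: t=0:+1/4147200 t=1:−1/207360 t=2:+1/82944 t=3:−1/207360 t=4:+1/4147200 = 1/345600
(3j)²=420/46189 [(6 5 7; 0 0 0)], sign=-1
Σ_t [1,1]: t=1:−1/174182400 = -1/174182400
(3j)²=21/1615 [(6 5 7; -3 -4 7)], sign=-1
⇒ 4πI² = 26460/104329
I = (+1)√(26460/104329/(4π)) = 0.14206512

0.142065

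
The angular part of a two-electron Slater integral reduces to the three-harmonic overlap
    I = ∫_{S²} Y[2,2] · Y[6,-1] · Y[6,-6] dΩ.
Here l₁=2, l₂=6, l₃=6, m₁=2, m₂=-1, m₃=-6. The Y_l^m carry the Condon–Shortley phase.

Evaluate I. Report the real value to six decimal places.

m-sum = 2 − 1 − 6 = -5 ≠ 0 ⇒ I = 0

0.000000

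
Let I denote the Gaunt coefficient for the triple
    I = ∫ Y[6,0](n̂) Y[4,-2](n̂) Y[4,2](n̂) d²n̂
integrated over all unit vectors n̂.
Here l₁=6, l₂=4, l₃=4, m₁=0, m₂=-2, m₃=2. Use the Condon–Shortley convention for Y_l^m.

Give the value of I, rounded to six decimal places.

m-sum 0 ✓  L=14 even ✓  2≤4≤10 ✓
Π(2lᵢ+1) = 13×9×9 = 1053
triangle coeff Δ(6,4,4) = 1/1261260
Σ_t [2,4]: t=2:+1/4608 t=3:−1/1296 t=4:+1/4608 = -7/20736
(3j)²=20/1287 [(6 4 4; 0 0 0)], sign=-1
Σ_t [0,2]: t=0:+1/1036800 t=1:−1/14400 t=2:+1/4608 = 77/518400
(3j)²=11/585 [(6 4 4; 0 -2 2)], sign=+1
⇒ 4πI² = 4/13
I = (-1)√(4/13/(4π)) = -0.15647804

-0.156478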